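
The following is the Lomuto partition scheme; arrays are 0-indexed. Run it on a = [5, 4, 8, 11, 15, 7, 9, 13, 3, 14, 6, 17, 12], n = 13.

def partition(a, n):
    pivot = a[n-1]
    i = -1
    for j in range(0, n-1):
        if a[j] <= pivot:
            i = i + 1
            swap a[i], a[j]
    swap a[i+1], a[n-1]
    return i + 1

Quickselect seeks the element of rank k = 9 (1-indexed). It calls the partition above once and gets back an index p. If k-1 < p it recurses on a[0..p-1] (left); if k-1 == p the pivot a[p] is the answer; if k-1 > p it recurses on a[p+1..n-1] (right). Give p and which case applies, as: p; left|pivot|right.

pivot = a[12] = 12; i = -1
j=0: a[0]=5 ≤ 12 → i=0, swap a[0],a[0] (no change) → [5, 4, 8, 11, 15, 7, 9, 13, 3, 14, 6, 17, 12]
j=1: a[1]=4 ≤ 12 → i=1, swap a[1],a[1] (no change) → [5, 4, 8, 11, 15, 7, 9, 13, 3, 14, 6, 17, 12]
j=2: a[2]=8 ≤ 12 → i=2, swap a[2],a[2] (no change) → [5, 4, 8, 11, 15, 7, 9, 13, 3, 14, 6, 17, 12]
j=3: a[3]=11 ≤ 12 → i=3, swap a[3],a[3] (no change) → [5, 4, 8, 11, 15, 7, 9, 13, 3, 14, 6, 17, 12]
j=4: a[4]=15 > 12 → no swap
j=5: a[5]=7 ≤ 12 → i=4, swap a[4],a[5] → [5, 4, 8, 11, 7, 15, 9, 13, 3, 14, 6, 17, 12]
j=6: a[6]=9 ≤ 12 → i=5, swap a[5],a[6] → [5, 4, 8, 11, 7, 9, 15, 13, 3, 14, 6, 17, 12]
j=7: a[7]=13 > 12 → no swap
j=8: a[8]=3 ≤ 12 → i=6, swap a[6],a[8] → [5, 4, 8, 11, 7, 9, 3, 13, 15, 14, 6, 17, 12]
j=9: a[9]=14 > 12 → no swap
j=10: a[10]=6 ≤ 12 → i=7, swap a[7],a[10] → [5, 4, 8, 11, 7, 9, 3, 6, 15, 14, 13, 17, 12]
j=11: a[11]=17 > 12 → no swap
final swap a[8],a[12] → [5, 4, 8, 11, 7, 9, 3, 6, 12, 14, 13, 17, 15]; return 8
p = 8; k-1 = 8 == 8 ⇒ pivot

8; pivot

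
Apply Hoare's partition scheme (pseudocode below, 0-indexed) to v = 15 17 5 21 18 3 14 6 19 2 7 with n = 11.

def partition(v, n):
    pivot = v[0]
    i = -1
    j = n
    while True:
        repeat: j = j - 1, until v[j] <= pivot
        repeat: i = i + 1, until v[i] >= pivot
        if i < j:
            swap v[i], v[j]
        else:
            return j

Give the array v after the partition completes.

pivot = v[0] = 15; i = -1, j = 11
j→10 (v[10]=7≤15), i→0 (v[0]=15≥15); i<j, swap → 7 17 5 21 18 3 14 6 19 2 15
j→9 (v[9]=2≤15), i→1 (v[1]=17≥15); i<j, swap → 7 2 5 21 18 3 14 6 19 17 15
j→7 (v[7]=6≤15), i→3 (v[3]=21≥15); i<j, swap → 7 2 5 6 18 3 14 21 19 17 15
j→6 (v[6]=14≤15), i→4 (v[4]=18≥15); i<j, swap → 7 2 5 6 14 3 18 21 19 17 15
j→5, i→6; i≥j, return j=5. v = 7 2 5 6 14 3 18 21 19 17 15

7 2 5 6 14 3 18 21 19 17 15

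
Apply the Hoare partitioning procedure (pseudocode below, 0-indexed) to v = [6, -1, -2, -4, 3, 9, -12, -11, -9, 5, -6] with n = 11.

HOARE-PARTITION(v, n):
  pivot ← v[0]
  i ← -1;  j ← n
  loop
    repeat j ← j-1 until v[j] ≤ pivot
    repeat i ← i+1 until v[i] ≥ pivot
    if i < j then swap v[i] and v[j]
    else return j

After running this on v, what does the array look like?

pivot=6
j stops at 10 (-6), i stops at 0 (6); swap ⇒ [-6, -1, -2, -4, 3, 9, -12, -11, -9, 5, 6]
j stops at 9 (5), i stops at 5 (9); swap ⇒ [-6, -1, -2, -4, 3, 5, -12, -11, -9, 9, 6]
j stops at 8, i stops at 9; i≥j ⇒ return 8. v=[-6, -1, -2, -4, 3, 5, -12, -11, -9, 9, 6]

[-6, -1, -2, -4, 3, 5, -12, -11, -9, 9, 6]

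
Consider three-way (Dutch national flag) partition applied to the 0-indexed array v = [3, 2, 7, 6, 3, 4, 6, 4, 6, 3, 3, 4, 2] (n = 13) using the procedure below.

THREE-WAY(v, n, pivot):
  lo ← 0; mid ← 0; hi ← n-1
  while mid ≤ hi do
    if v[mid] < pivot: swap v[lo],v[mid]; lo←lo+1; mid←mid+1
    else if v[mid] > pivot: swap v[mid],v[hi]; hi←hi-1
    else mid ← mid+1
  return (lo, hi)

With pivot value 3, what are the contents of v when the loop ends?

[2, 2, 3, 3, 3, 3, 4, 6, 6, 4, 4, 6, 7]

pivot = 3; lo=0, mid=0, hi=12
v[mid]=3=3: mid=1
v[mid]=2<3: swap v[0],v[1]; lo=1,mid=2 → [2, 3, 7, 6, 3, 4, 6, 4, 6, 3, 3, 4, 2]
v[mid]=7>3: swap v[2],v[12]; hi=11 → [2, 3, 2, 6, 3, 4, 6, 4, 6, 3, 3, 4, 7]
v[mid]=2<3: swap v[1],v[2]; lo=2,mid=3 → [2, 2, 3, 6, 3, 4, 6, 4, 6, 3, 3, 4, 7]
v[mid]=6>3: swap v[3],v[11]; hi=10 → [2, 2, 3, 4, 3, 4, 6, 4, 6, 3, 3, 6, 7]
v[mid]=4>3: swap v[3],v[10]; hi=9 → [2, 2, 3, 3, 3, 4, 6, 4, 6, 3, 4, 6, 7]
v[mid]=3=3: mid=4
v[mid]=3=3: mid=5
v[mid]=4>3: swap v[5],v[9]; hi=8 → [2, 2, 3, 3, 3, 3, 6, 4, 6, 4, 4, 6, 7]
v[mid]=3=3: mid=6
v[mid]=6>3: swap v[6],v[8]; hi=7 → [2, 2, 3, 3, 3, 3, 6, 4, 6, 4, 4, 6, 7]
v[mid]=6>3: swap v[6],v[7]; hi=6 → [2, 2, 3, 3, 3, 3, 4, 6, 6, 4, 4, 6, 7]
v[mid]=4>3: swap v[6],v[6]; hi=5 → [2, 2, 3, 3, 3, 3, 4, 6, 6, 4, 4, 6, 7]
end: lo=2, hi=5; v = [2, 2, 3, 3, 3, 3, 4, 6, 6, 4, 4, 6, 7]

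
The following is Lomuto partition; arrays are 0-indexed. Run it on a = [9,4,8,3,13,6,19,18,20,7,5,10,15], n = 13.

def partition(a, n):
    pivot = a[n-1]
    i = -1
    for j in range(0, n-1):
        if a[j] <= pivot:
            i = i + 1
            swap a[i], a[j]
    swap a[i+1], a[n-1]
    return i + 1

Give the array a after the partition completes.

pivot = a[12] = 15; i = -1
j=0: a[0]=9 ≤ 15 → i=0, swap a[0],a[0] (no change) → [9,4,8,3,13,6,19,18,20,7,5,10,15]
j=1: a[1]=4 ≤ 15 → i=1, swap a[1],a[1] (no change) → [9,4,8,3,13,6,19,18,20,7,5,10,15]
j=2: a[2]=8 ≤ 15 → i=2, swap a[2],a[2] (no change) → [9,4,8,3,13,6,19,18,20,7,5,10,15]
j=3: a[3]=3 ≤ 15 → i=3, swap a[3],a[3] (no change) → [9,4,8,3,13,6,19,18,20,7,5,10,15]
j=4: a[4]=13 ≤ 15 → i=4, swap a[4],a[4] (no change) → [9,4,8,3,13,6,19,18,20,7,5,10,15]
j=5: a[5]=6 ≤ 15 → i=5, swap a[5],a[5] (no change) → [9,4,8,3,13,6,19,18,20,7,5,10,15]
j=6: a[6]=19 > 15 → no swap
j=7: a[7]=18 > 15 → no swap
j=8: a[8]=20 > 15 → no swap
j=9: a[9]=7 ≤ 15 → i=6, swap a[6],a[9] → [9,4,8,3,13,6,7,18,20,19,5,10,15]
j=10: a[10]=5 ≤ 15 → i=7, swap a[7],a[10] → [9,4,8,3,13,6,7,5,20,19,18,10,15]
j=11: a[11]=10 ≤ 15 → i=8, swap a[8],a[11] → [9,4,8,3,13,6,7,5,10,19,18,20,15]
final swap a[9],a[12] → [9,4,8,3,13,6,7,5,10,15,18,20,19]; return 9

[9,4,8,3,13,6,7,5,10,15,18,20,19]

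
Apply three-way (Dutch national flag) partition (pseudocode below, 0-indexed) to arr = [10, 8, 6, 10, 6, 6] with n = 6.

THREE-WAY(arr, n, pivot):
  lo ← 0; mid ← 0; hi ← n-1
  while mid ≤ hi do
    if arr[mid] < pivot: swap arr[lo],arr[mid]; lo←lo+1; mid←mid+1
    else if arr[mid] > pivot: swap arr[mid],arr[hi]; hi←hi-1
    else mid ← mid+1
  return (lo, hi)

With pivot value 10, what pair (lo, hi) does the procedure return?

pivot = 10; lo=0, mid=0, hi=5
arr[mid]=10=10: mid=1
arr[mid]=8<10: swap arr[0],arr[1]; lo=1,mid=2 → [8, 10, 6, 10, 6, 6]
arr[mid]=6<10: swap arr[1],arr[2]; lo=2,mid=3 → [8, 6, 10, 10, 6, 6]
arr[mid]=10=10: mid=4
arr[mid]=6<10: swap arr[2],arr[4]; lo=3,mid=5 → [8, 6, 6, 10, 10, 6]
arr[mid]=6<10: swap arr[3],arr[5]; lo=4,mid=6 → [8, 6, 6, 6, 10, 10]
end: lo=4, hi=5; arr = [8, 6, 6, 6, 10, 10]

(4, 5)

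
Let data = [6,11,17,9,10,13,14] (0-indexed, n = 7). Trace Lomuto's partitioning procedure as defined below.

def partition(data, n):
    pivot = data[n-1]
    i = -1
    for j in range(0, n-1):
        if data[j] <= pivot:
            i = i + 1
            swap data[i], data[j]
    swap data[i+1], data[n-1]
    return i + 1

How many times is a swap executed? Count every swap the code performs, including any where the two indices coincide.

6

pivot = data[6] = 14; i = -1
j=0: data[0]=6 ≤ 14 → i=0, swap data[0],data[0] (no change) → [6,11,17,9,10,13,14]
j=1: data[1]=11 ≤ 14 → i=1, swap data[1],data[1] (no change) → [6,11,17,9,10,13,14]
j=2: data[2]=17 > 14 → no swap
j=3: data[3]=9 ≤ 14 → i=2, swap data[2],data[3] → [6,11,9,17,10,13,14]
j=4: data[4]=10 ≤ 14 → i=3, swap data[3],data[4] → [6,11,9,10,17,13,14]
j=5: data[5]=13 ≤ 14 → i=4, swap data[4],data[5] → [6,11,9,10,13,17,14]
final swap data[5],data[6] → [6,11,9,10,13,14,17]; return 5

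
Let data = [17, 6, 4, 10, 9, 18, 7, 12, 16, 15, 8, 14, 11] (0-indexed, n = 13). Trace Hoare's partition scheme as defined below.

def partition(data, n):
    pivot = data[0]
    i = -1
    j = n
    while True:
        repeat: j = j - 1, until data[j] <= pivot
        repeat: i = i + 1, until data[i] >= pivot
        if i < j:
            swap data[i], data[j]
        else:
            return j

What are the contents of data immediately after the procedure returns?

pivot = data[0] = 17; i = -1, j = 13
j→12 (data[12]=11≤17), i→0 (data[0]=17≥17); i<j, swap → [11, 6, 4, 10, 9, 18, 7, 12, 16, 15, 8, 14, 17]
j→11 (data[11]=14≤17), i→5 (data[5]=18≥17); i<j, swap → [11, 6, 4, 10, 9, 14, 7, 12, 16, 15, 8, 18, 17]
j→10, i→11; i≥j, return j=10. data = [11, 6, 4, 10, 9, 14, 7, 12, 16, 15, 8, 18, 17]

[11, 6, 4, 10, 9, 14, 7, 12, 16, 15, 8, 18, 17]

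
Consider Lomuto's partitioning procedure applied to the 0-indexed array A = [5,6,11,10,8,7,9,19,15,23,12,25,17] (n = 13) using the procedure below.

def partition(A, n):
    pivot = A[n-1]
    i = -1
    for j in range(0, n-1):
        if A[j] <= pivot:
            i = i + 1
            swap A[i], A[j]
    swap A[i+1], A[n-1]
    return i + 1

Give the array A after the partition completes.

pivot = A[12] = 17; i = -1
j=0: A[0]=5 ≤ 17 → i=0, swap A[0],A[0] (no change) → [5,6,11,10,8,7,9,19,15,23,12,25,17]
j=1: A[1]=6 ≤ 17 → i=1, swap A[1],A[1] (no change) → [5,6,11,10,8,7,9,19,15,23,12,25,17]
j=2: A[2]=11 ≤ 17 → i=2, swap A[2],A[2] (no change) → [5,6,11,10,8,7,9,19,15,23,12,25,17]
j=3: A[3]=10 ≤ 17 → i=3, swap A[3],A[3] (no change) → [5,6,11,10,8,7,9,19,15,23,12,25,17]
j=4: A[4]=8 ≤ 17 → i=4, swap A[4],A[4] (no change) → [5,6,11,10,8,7,9,19,15,23,12,25,17]
j=5: A[5]=7 ≤ 17 → i=5, swap A[5],A[5] (no change) → [5,6,11,10,8,7,9,19,15,23,12,25,17]
j=6: A[6]=9 ≤ 17 → i=6, swap A[6],A[6] (no change) → [5,6,11,10,8,7,9,19,15,23,12,25,17]
j=7: A[7]=19 > 17 → no swap
j=8: A[8]=15 ≤ 17 → i=7, swap A[7],A[8] → [5,6,11,10,8,7,9,15,19,23,12,25,17]
j=9: A[9]=23 > 17 → no swap
j=10: A[10]=12 ≤ 17 → i=8, swap A[8],A[10] → [5,6,11,10,8,7,9,15,12,23,19,25,17]
j=11: A[11]=25 > 17 → no swap
final swap A[9],A[12] → [5,6,11,10,8,7,9,15,12,17,19,25,23]; return 9

[5,6,11,10,8,7,9,15,12,17,19,25,23]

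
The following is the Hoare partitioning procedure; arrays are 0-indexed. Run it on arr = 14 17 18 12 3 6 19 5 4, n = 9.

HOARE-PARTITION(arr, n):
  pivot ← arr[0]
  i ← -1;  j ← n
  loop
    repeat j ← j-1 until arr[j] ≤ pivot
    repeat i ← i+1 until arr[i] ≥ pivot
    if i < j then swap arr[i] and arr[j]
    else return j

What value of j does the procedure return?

pivot=14
j stops at 8 (4), i stops at 0 (14); swap ⇒ 4 17 18 12 3 6 19 5 14
j stops at 7 (5), i stops at 1 (17); swap ⇒ 4 5 18 12 3 6 19 17 14
j stops at 5 (6), i stops at 2 (18); swap ⇒ 4 5 6 12 3 18 19 17 14
j stops at 4, i stops at 5; i≥j ⇒ return 4. arr=4 5 6 12 3 18 19 17 14

4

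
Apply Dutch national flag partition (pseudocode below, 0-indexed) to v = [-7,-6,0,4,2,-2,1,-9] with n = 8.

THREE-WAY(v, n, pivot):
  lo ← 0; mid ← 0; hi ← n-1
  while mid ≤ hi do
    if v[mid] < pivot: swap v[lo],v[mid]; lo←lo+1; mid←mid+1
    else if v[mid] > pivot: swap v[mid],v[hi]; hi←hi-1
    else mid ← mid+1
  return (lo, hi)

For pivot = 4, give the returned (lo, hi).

(7, 7)

pivot = 4; lo=0, mid=0, hi=7
v[mid]=-7<4: swap v[0],v[0]; lo=1,mid=1 → [-7,-6,0,4,2,-2,1,-9]
v[mid]=-6<4: swap v[1],v[1]; lo=2,mid=2 → [-7,-6,0,4,2,-2,1,-9]
v[mid]=0<4: swap v[2],v[2]; lo=3,mid=3 → [-7,-6,0,4,2,-2,1,-9]
v[mid]=4=4: mid=4
v[mid]=2<4: swap v[3],v[4]; lo=4,mid=5 → [-7,-6,0,2,4,-2,1,-9]
v[mid]=-2<4: swap v[4],v[5]; lo=5,mid=6 → [-7,-6,0,2,-2,4,1,-9]
v[mid]=1<4: swap v[5],v[6]; lo=6,mid=7 → [-7,-6,0,2,-2,1,4,-9]
v[mid]=-9<4: swap v[6],v[7]; lo=7,mid=8 → [-7,-6,0,2,-2,1,-9,4]
end: lo=7, hi=7; v = [-7,-6,0,2,-2,1,-9,4]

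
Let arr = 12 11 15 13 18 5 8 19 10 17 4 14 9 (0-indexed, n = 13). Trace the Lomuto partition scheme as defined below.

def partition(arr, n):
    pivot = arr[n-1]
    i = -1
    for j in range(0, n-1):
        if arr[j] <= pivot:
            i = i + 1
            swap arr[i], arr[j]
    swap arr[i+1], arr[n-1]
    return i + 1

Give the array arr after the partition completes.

pivot = arr[12] = 9; i = -1
j=0: arr[0]=12 > 9 → no swap
j=1: arr[1]=11 > 9 → no swap
j=2: arr[2]=15 > 9 → no swap
j=3: arr[3]=13 > 9 → no swap
j=4: arr[4]=18 > 9 → no swap
j=5: arr[5]=5 ≤ 9 → i=0, swap arr[0],arr[5] → 5 11 15 13 18 12 8 19 10 17 4 14 9
j=6: arr[6]=8 ≤ 9 → i=1, swap arr[1],arr[6] → 5 8 15 13 18 12 11 19 10 17 4 14 9
j=7: arr[7]=19 > 9 → no swap
j=8: arr[8]=10 > 9 → no swap
j=9: arr[9]=17 > 9 → no swap
j=10: arr[10]=4 ≤ 9 → i=2, swap arr[2],arr[10] → 5 8 4 13 18 12 11 19 10 17 15 14 9
j=11: arr[11]=14 > 9 → no swap
final swap arr[3],arr[12] → 5 8 4 9 18 12 11 19 10 17 15 14 13; return 3

5 8 4 9 18 12 11 19 10 17 15 14 13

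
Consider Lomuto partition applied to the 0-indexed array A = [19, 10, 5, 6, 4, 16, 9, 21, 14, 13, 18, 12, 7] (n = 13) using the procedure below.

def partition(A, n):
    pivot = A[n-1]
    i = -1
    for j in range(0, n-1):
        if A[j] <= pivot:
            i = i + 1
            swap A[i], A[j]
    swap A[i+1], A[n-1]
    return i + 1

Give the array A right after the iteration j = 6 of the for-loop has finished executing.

pivot = A[12] = 7; i = -1
j=0: A[0]=19 > 7 → no swap
j=1: A[1]=10 > 7 → no swap
j=2: A[2]=5 ≤ 7 → i=0, swap A[0],A[2] → [5, 10, 19, 6, 4, 16, 9, 21, 14, 13, 18, 12, 7]
j=3: A[3]=6 ≤ 7 → i=1, swap A[1],A[3] → [5, 6, 19, 10, 4, 16, 9, 21, 14, 13, 18, 12, 7]
j=4: A[4]=4 ≤ 7 → i=2, swap A[2],A[4] → [5, 6, 4, 10, 19, 16, 9, 21, 14, 13, 18, 12, 7]
j=5: A[5]=16 > 7 → no swap
j=6: A[6]=9 > 7 → no swap
(after j=6) A = [5, 6, 4, 10, 19, 16, 9, 21, 14, 13, 18, 12, 7]

[5, 6, 4, 10, 19, 16, 9, 21, 14, 13, 18, 12, 7]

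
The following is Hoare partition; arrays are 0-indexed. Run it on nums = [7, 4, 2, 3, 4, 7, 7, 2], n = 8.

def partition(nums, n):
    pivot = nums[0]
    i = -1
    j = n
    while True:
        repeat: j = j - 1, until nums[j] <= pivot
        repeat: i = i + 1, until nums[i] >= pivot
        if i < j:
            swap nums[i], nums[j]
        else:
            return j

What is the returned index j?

pivot = nums[0] = 7; i = -1, j = 8
j→7 (nums[7]=2≤7), i→0 (nums[0]=7≥7); i<j, swap → [2, 4, 2, 3, 4, 7, 7, 7]
j→6 (nums[6]=7≤7), i→5 (nums[5]=7≥7); i<j, swap → [2, 4, 2, 3, 4, 7, 7, 7]
j→5, i→6; i≥j, return j=5. nums = [2, 4, 2, 3, 4, 7, 7, 7]

5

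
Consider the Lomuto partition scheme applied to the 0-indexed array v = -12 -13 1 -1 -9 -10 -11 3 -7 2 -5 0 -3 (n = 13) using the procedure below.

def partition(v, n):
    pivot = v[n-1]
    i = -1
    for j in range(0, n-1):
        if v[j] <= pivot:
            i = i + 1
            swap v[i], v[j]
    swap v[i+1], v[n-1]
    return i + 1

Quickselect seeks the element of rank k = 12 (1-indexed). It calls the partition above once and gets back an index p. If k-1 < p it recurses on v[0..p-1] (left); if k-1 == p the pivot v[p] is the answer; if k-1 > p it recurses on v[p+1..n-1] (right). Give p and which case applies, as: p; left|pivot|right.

pivot=-3, i=-1
j=0: -12≤-3, i=0, swap(0,0) ⇒ -12 -13 1 -1 -9 -10 -11 3 -7 2 -5 0 -3
j=1: -13≤-3, i=1, swap(1,1) ⇒ -12 -13 1 -1 -9 -10 -11 3 -7 2 -5 0 -3
j=2: 1>-3, skip
j=3: -1>-3, skip
j=4: -9≤-3, i=2, swap(2,4) ⇒ -12 -13 -9 -1 1 -10 -11 3 -7 2 -5 0 -3
j=5: -10≤-3, i=3, swap(3,5) ⇒ -12 -13 -9 -10 1 -1 -11 3 -7 2 -5 0 -3
j=6: -11≤-3, i=4, swap(4,6) ⇒ -12 -13 -9 -10 -11 -1 1 3 -7 2 -5 0 -3
j=7: 3>-3, skip
j=8: -7≤-3, i=5, swap(5,8) ⇒ -12 -13 -9 -10 -11 -7 1 3 -1 2 -5 0 -3
j=9: 2>-3, skip
j=10: -5≤-3, i=6, swap(6,10) ⇒ -12 -13 -9 -10 -11 -7 -5 3 -1 2 1 0 -3
j=11: 0>-3, skip
swap(7,12) ⇒ -12 -13 -9 -10 -11 -7 -5 -3 -1 2 1 0 3; return 7
p = 7; k-1 = 11 > 7 ⇒ right

7; right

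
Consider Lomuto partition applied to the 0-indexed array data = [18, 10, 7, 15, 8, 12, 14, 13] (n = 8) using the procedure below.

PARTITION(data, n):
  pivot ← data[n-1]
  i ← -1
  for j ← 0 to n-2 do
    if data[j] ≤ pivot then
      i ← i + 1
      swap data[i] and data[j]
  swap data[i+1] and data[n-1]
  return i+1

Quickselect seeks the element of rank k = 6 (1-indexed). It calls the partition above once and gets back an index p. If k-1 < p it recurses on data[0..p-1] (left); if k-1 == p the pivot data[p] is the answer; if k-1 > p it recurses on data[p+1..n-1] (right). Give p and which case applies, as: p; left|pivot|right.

4; right

pivot = data[7] = 13; i = -1
j=0: data[0]=18 > 13 → no swap
j=1: data[1]=10 ≤ 13 → i=0, swap data[0],data[1] → [10, 18, 7, 15, 8, 12, 14, 13]
j=2: data[2]=7 ≤ 13 → i=1, swap data[1],data[2] → [10, 7, 18, 15, 8, 12, 14, 13]
j=3: data[3]=15 > 13 → no swap
j=4: data[4]=8 ≤ 13 → i=2, swap data[2],data[4] → [10, 7, 8, 15, 18, 12, 14, 13]
j=5: data[5]=12 ≤ 13 → i=3, swap data[3],data[5] → [10, 7, 8, 12, 18, 15, 14, 13]
j=6: data[6]=14 > 13 → no swap
final swap data[4],data[7] → [10, 7, 8, 12, 13, 15, 14, 18]; return 4
p = 4; k-1 = 5 > 4 ⇒ right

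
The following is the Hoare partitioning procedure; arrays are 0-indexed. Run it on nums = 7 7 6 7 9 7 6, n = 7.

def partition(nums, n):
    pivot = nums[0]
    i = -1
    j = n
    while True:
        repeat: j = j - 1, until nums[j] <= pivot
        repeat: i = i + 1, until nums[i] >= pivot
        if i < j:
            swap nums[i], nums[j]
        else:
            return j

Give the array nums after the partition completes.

6 7 6 7 9 7 7

pivot = nums[0] = 7; i = -1, j = 7
j→6 (nums[6]=6≤7), i→0 (nums[0]=7≥7); i<j, swap → 6 7 6 7 9 7 7
j→5 (nums[5]=7≤7), i→1 (nums[1]=7≥7); i<j, swap → 6 7 6 7 9 7 7
j→3, i→3; i≥j, return j=3. nums = 6 7 6 7 9 7 7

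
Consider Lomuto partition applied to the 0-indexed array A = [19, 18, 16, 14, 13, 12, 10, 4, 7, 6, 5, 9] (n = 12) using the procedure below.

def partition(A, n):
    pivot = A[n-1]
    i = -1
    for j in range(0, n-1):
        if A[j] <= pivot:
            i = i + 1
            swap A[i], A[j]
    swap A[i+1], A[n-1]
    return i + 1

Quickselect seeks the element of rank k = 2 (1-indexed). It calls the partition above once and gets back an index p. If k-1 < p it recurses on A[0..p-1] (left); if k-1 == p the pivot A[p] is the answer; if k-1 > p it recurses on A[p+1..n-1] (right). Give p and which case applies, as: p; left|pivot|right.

4; left

pivot = A[11] = 9; i = -1
j=0: A[0]=19 > 9 → no swap
j=1: A[1]=18 > 9 → no swap
j=2: A[2]=16 > 9 → no swap
j=3: A[3]=14 > 9 → no swap
j=4: A[4]=13 > 9 → no swap
j=5: A[5]=12 > 9 → no swap
j=6: A[6]=10 > 9 → no swap
j=7: A[7]=4 ≤ 9 → i=0, swap A[0],A[7] → [4, 18, 16, 14, 13, 12, 10, 19, 7, 6, 5, 9]
j=8: A[8]=7 ≤ 9 → i=1, swap A[1],A[8] → [4, 7, 16, 14, 13, 12, 10, 19, 18, 6, 5, 9]
j=9: A[9]=6 ≤ 9 → i=2, swap A[2],A[9] → [4, 7, 6, 14, 13, 12, 10, 19, 18, 16, 5, 9]
j=10: A[10]=5 ≤ 9 → i=3, swap A[3],A[10] → [4, 7, 6, 5, 13, 12, 10, 19, 18, 16, 14, 9]
final swap A[4],A[11] → [4, 7, 6, 5, 9, 12, 10, 19, 18, 16, 14, 13]; return 4
p = 4; k-1 = 1 < 4 ⇒ left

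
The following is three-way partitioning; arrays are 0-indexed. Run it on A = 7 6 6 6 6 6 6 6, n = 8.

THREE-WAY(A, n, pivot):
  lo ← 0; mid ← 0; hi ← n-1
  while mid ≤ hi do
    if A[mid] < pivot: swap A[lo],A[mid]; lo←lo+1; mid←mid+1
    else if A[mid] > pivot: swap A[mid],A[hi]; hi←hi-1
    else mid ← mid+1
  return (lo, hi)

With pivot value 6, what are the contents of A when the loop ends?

6 6 6 6 6 6 6 7

lo=0 mid=0 hi=7
7>6: swap(0,7), hi=6 ⇒ 6 6 6 6 6 6 6 7
6=6: mid=1
6=6: mid=2
6=6: mid=3
6=6: mid=4
6=6: mid=5
6=6: mid=6
6=6: mid=7
done. lo=0 hi=6; A=6 6 6 6 6 6 6 7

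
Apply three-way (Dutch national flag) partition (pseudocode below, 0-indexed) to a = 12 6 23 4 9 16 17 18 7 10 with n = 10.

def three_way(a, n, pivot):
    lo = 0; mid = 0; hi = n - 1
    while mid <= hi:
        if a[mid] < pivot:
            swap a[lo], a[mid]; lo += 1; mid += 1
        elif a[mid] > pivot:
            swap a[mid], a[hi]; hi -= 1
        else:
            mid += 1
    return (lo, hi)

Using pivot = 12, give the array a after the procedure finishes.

pivot = 12; lo=0, mid=0, hi=9
a[mid]=12=12: mid=1
a[mid]=6<12: swap a[0],a[1]; lo=1,mid=2 → 6 12 23 4 9 16 17 18 7 10
a[mid]=23>12: swap a[2],a[9]; hi=8 → 6 12 10 4 9 16 17 18 7 23
a[mid]=10<12: swap a[1],a[2]; lo=2,mid=3 → 6 10 12 4 9 16 17 18 7 23
a[mid]=4<12: swap a[2],a[3]; lo=3,mid=4 → 6 10 4 12 9 16 17 18 7 23
a[mid]=9<12: swap a[3],a[4]; lo=4,mid=5 → 6 10 4 9 12 16 17 18 7 23
a[mid]=16>12: swap a[5],a[8]; hi=7 → 6 10 4 9 12 7 17 18 16 23
a[mid]=7<12: swap a[4],a[5]; lo=5,mid=6 → 6 10 4 9 7 12 17 18 16 23
a[mid]=17>12: swap a[6],a[7]; hi=6 → 6 10 4 9 7 12 18 17 16 23
a[mid]=18>12: swap a[6],a[6]; hi=5 → 6 10 4 9 7 12 18 17 16 23
end: lo=5, hi=5; a = 6 10 4 9 7 12 18 17 16 23

6 10 4 9 7 12 18 17 16 23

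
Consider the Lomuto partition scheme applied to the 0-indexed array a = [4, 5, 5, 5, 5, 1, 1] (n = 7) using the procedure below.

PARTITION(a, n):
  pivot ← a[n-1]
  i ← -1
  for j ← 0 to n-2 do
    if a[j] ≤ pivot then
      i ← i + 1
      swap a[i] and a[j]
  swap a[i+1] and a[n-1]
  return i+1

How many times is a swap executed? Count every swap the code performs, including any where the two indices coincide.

2

pivot = a[6] = 1; i = -1
j=0: a[0]=4 > 1 → no swap
j=1: a[1]=5 > 1 → no swap
j=2: a[2]=5 > 1 → no swap
j=3: a[3]=5 > 1 → no swap
j=4: a[4]=5 > 1 → no swap
j=5: a[5]=1 ≤ 1 → i=0, swap a[0],a[5] → [1, 5, 5, 5, 5, 4, 1]
final swap a[1],a[6] → [1, 1, 5, 5, 5, 4, 5]; return 1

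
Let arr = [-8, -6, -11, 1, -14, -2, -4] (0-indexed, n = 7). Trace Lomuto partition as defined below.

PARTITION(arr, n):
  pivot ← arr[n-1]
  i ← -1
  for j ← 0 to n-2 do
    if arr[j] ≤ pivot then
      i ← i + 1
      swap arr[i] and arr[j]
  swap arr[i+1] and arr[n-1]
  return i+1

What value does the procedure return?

4

pivot=-4, i=-1
j=0: -8≤-4, i=0, swap(0,0) ⇒ [-8, -6, -11, 1, -14, -2, -4]
j=1: -6≤-4, i=1, swap(1,1) ⇒ [-8, -6, -11, 1, -14, -2, -4]
j=2: -11≤-4, i=2, swap(2,2) ⇒ [-8, -6, -11, 1, -14, -2, -4]
j=3: 1>-4, skip
j=4: -14≤-4, i=3, swap(3,4) ⇒ [-8, -6, -11, -14, 1, -2, -4]
j=5: -2>-4, skip
swap(4,6) ⇒ [-8, -6, -11, -14, -4, -2, 1]; return 4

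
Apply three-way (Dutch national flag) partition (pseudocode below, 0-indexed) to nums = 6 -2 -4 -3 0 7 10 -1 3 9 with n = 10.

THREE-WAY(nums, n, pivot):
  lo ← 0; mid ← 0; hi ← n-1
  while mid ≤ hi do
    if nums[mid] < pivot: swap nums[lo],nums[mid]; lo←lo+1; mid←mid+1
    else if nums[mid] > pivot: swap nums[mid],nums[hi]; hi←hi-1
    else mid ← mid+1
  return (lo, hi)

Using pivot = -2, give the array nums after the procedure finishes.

pivot = -2; lo=0, mid=0, hi=9
nums[mid]=6>-2: swap nums[0],nums[9]; hi=8 → 9 -2 -4 -3 0 7 10 -1 3 6
nums[mid]=9>-2: swap nums[0],nums[8]; hi=7 → 3 -2 -4 -3 0 7 10 -1 9 6
nums[mid]=3>-2: swap nums[0],nums[7]; hi=6 → -1 -2 -4 -3 0 7 10 3 9 6
nums[mid]=-1>-2: swap nums[0],nums[6]; hi=5 → 10 -2 -4 -3 0 7 -1 3 9 6
nums[mid]=10>-2: swap nums[0],nums[5]; hi=4 → 7 -2 -4 -3 0 10 -1 3 9 6
nums[mid]=7>-2: swap nums[0],nums[4]; hi=3 → 0 -2 -4 -3 7 10 -1 3 9 6
nums[mid]=0>-2: swap nums[0],nums[3]; hi=2 → -3 -2 -4 0 7 10 -1 3 9 6
nums[mid]=-3<-2: swap nums[0],nums[0]; lo=1,mid=1 → -3 -2 -4 0 7 10 -1 3 9 6
nums[mid]=-2=-2: mid=2
nums[mid]=-4<-2: swap nums[1],nums[2]; lo=2,mid=3 → -3 -4 -2 0 7 10 -1 3 9 6
end: lo=2, hi=2; nums = -3 -4 -2 0 7 10 -1 3 9 6

-3 -4 -2 0 7 10 -1 3 9 6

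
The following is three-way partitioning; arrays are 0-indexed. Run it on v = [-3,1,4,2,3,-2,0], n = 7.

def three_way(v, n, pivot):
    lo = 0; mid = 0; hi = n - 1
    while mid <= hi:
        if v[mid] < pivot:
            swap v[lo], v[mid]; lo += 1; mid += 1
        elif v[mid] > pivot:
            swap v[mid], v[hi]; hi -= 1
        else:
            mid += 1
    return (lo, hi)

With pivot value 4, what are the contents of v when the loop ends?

[-3,1,2,3,-2,0,4]

pivot = 4; lo=0, mid=0, hi=6
v[mid]=-3<4: swap v[0],v[0]; lo=1,mid=1 → [-3,1,4,2,3,-2,0]
v[mid]=1<4: swap v[1],v[1]; lo=2,mid=2 → [-3,1,4,2,3,-2,0]
v[mid]=4=4: mid=3
v[mid]=2<4: swap v[2],v[3]; lo=3,mid=4 → [-3,1,2,4,3,-2,0]
v[mid]=3<4: swap v[3],v[4]; lo=4,mid=5 → [-3,1,2,3,4,-2,0]
v[mid]=-2<4: swap v[4],v[5]; lo=5,mid=6 → [-3,1,2,3,-2,4,0]
v[mid]=0<4: swap v[5],v[6]; lo=6,mid=7 → [-3,1,2,3,-2,0,4]
end: lo=6, hi=6; v = [-3,1,2,3,-2,0,4]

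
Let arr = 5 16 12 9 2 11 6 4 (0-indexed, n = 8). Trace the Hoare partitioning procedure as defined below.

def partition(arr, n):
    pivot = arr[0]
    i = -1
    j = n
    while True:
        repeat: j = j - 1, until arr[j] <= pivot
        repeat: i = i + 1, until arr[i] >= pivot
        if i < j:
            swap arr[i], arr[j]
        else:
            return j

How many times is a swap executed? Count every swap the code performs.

pivot = arr[0] = 5; i = -1, j = 8
j→7 (arr[7]=4≤5), i→0 (arr[0]=5≥5); i<j, swap → 4 16 12 9 2 11 6 5
j→4 (arr[4]=2≤5), i→1 (arr[1]=16≥5); i<j, swap → 4 2 12 9 16 11 6 5
j→1, i→2; i≥j, return j=1. arr = 4 2 12 9 16 11 6 5

2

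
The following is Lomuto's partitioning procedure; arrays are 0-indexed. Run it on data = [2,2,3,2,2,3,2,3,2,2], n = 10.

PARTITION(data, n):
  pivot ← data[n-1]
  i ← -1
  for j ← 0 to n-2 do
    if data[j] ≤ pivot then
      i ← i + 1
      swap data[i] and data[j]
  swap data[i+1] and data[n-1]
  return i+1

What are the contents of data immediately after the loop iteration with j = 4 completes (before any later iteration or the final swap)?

[2,2,2,2,3,3,2,3,2,2]

pivot = data[9] = 2; i = -1
j=0: data[0]=2 ≤ 2 → i=0, swap data[0],data[0] (no change) → [2,2,3,2,2,3,2,3,2,2]
j=1: data[1]=2 ≤ 2 → i=1, swap data[1],data[1] (no change) → [2,2,3,2,2,3,2,3,2,2]
j=2: data[2]=3 > 2 → no swap
j=3: data[3]=2 ≤ 2 → i=2, swap data[2],data[3] → [2,2,2,3,2,3,2,3,2,2]
j=4: data[4]=2 ≤ 2 → i=3, swap data[3],data[4] → [2,2,2,2,3,3,2,3,2,2]
(after j=4) data = [2,2,2,2,3,3,2,3,2,2]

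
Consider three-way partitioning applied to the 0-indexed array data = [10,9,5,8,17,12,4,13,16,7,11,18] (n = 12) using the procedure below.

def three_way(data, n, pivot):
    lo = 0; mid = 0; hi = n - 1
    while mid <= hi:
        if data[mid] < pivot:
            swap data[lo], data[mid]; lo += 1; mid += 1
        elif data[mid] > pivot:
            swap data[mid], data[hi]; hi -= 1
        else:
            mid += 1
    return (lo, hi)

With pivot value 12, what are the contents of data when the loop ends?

pivot = 12; lo=0, mid=0, hi=11
data[mid]=10<12: swap data[0],data[0]; lo=1,mid=1 → [10,9,5,8,17,12,4,13,16,7,11,18]
data[mid]=9<12: swap data[1],data[1]; lo=2,mid=2 → [10,9,5,8,17,12,4,13,16,7,11,18]
data[mid]=5<12: swap data[2],data[2]; lo=3,mid=3 → [10,9,5,8,17,12,4,13,16,7,11,18]
data[mid]=8<12: swap data[3],data[3]; lo=4,mid=4 → [10,9,5,8,17,12,4,13,16,7,11,18]
data[mid]=17>12: swap data[4],data[11]; hi=10 → [10,9,5,8,18,12,4,13,16,7,11,17]
data[mid]=18>12: swap data[4],data[10]; hi=9 → [10,9,5,8,11,12,4,13,16,7,18,17]
data[mid]=11<12: swap data[4],data[4]; lo=5,mid=5 → [10,9,5,8,11,12,4,13,16,7,18,17]
data[mid]=12=12: mid=6
data[mid]=4<12: swap data[5],data[6]; lo=6,mid=7 → [10,9,5,8,11,4,12,13,16,7,18,17]
data[mid]=13>12: swap data[7],data[9]; hi=8 → [10,9,5,8,11,4,12,7,16,13,18,17]
data[mid]=7<12: swap data[6],data[7]; lo=7,mid=8 → [10,9,5,8,11,4,7,12,16,13,18,17]
data[mid]=16>12: swap data[8],data[8]; hi=7 → [10,9,5,8,11,4,7,12,16,13,18,17]
end: lo=7, hi=7; data = [10,9,5,8,11,4,7,12,16,13,18,17]

[10,9,5,8,11,4,7,12,16,13,18,17]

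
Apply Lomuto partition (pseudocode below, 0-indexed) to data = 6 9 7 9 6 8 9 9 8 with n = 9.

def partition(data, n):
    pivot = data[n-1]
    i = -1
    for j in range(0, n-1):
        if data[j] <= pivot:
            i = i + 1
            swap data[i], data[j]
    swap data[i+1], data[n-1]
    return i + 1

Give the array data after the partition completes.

pivot = data[8] = 8; i = -1
j=0: data[0]=6 ≤ 8 → i=0, swap data[0],data[0] (no change) → 6 9 7 9 6 8 9 9 8
j=1: data[1]=9 > 8 → no swap
j=2: data[2]=7 ≤ 8 → i=1, swap data[1],data[2] → 6 7 9 9 6 8 9 9 8
j=3: data[3]=9 > 8 → no swap
j=4: data[4]=6 ≤ 8 → i=2, swap data[2],data[4] → 6 7 6 9 9 8 9 9 8
j=5: data[5]=8 ≤ 8 → i=3, swap data[3],data[5] → 6 7 6 8 9 9 9 9 8
j=6: data[6]=9 > 8 → no swap
j=7: data[7]=9 > 8 → no swap
final swap data[4],data[8] → 6 7 6 8 8 9 9 9 9; return 4

6 7 6 8 8 9 9 9 9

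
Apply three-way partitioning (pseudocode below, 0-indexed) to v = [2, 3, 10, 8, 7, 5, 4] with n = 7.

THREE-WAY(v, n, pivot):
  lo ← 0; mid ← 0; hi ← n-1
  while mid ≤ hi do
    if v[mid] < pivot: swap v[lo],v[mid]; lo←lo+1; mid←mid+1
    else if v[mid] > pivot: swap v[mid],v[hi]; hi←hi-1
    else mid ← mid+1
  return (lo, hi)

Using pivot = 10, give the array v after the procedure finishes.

[2, 3, 8, 7, 5, 4, 10]

pivot = 10; lo=0, mid=0, hi=6
v[mid]=2<10: swap v[0],v[0]; lo=1,mid=1 → [2, 3, 10, 8, 7, 5, 4]
v[mid]=3<10: swap v[1],v[1]; lo=2,mid=2 → [2, 3, 10, 8, 7, 5, 4]
v[mid]=10=10: mid=3
v[mid]=8<10: swap v[2],v[3]; lo=3,mid=4 → [2, 3, 8, 10, 7, 5, 4]
v[mid]=7<10: swap v[3],v[4]; lo=4,mid=5 → [2, 3, 8, 7, 10, 5, 4]
v[mid]=5<10: swap v[4],v[5]; lo=5,mid=6 → [2, 3, 8, 7, 5, 10, 4]
v[mid]=4<10: swap v[5],v[6]; lo=6,mid=7 → [2, 3, 8, 7, 5, 4, 10]
end: lo=6, hi=6; v = [2, 3, 8, 7, 5, 4, 10]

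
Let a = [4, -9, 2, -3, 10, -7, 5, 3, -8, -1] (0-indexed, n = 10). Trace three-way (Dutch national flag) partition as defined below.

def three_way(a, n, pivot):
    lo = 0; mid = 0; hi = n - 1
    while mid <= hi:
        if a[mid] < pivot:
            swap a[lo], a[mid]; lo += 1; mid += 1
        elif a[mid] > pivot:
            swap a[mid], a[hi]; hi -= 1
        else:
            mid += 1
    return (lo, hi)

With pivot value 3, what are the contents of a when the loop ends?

[-1, -9, 2, -3, -8, -7, 3, 5, 10, 4]

lo=0 mid=0 hi=9
4>3: swap(0,9), hi=8 ⇒ [-1, -9, 2, -3, 10, -7, 5, 3, -8, 4]
-1<3: swap(0,0), lo=1 mid=1 ⇒ [-1, -9, 2, -3, 10, -7, 5, 3, -8, 4]
-9<3: swap(1,1), lo=2 mid=2 ⇒ [-1, -9, 2, -3, 10, -7, 5, 3, -8, 4]
2<3: swap(2,2), lo=3 mid=3 ⇒ [-1, -9, 2, -3, 10, -7, 5, 3, -8, 4]
-3<3: swap(3,3), lo=4 mid=4 ⇒ [-1, -9, 2, -3, 10, -7, 5, 3, -8, 4]
10>3: swap(4,8), hi=7 ⇒ [-1, -9, 2, -3, -8, -7, 5, 3, 10, 4]
-8<3: swap(4,4), lo=5 mid=5 ⇒ [-1, -9, 2, -3, -8, -7, 5, 3, 10, 4]
-7<3: swap(5,5), lo=6 mid=6 ⇒ [-1, -9, 2, -3, -8, -7, 5, 3, 10, 4]
5>3: swap(6,7), hi=6 ⇒ [-1, -9, 2, -3, -8, -7, 3, 5, 10, 4]
3=3: mid=7
done. lo=6 hi=6; a=[-1, -9, 2, -3, -8, -7, 3, 5, 10, 4]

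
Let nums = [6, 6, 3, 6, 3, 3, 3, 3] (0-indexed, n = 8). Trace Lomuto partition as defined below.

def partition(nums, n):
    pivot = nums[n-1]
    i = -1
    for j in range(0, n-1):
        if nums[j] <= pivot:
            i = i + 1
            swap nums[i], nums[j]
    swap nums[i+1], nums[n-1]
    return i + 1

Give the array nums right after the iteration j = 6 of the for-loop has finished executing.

[3, 3, 3, 3, 6, 6, 6, 3]

pivot=3, i=-1
j=0: 6>3, skip
j=1: 6>3, skip
j=2: 3≤3, i=0, swap(0,2) ⇒ [3, 6, 6, 6, 3, 3, 3, 3]
j=3: 6>3, skip
j=4: 3≤3, i=1, swap(1,4) ⇒ [3, 3, 6, 6, 6, 3, 3, 3]
j=5: 3≤3, i=2, swap(2,5) ⇒ [3, 3, 3, 6, 6, 6, 3, 3]
j=6: 3≤3, i=3, swap(3,6) ⇒ [3, 3, 3, 3, 6, 6, 6, 3]
(after j=6) nums = [3, 3, 3, 3, 6, 6, 6, 3]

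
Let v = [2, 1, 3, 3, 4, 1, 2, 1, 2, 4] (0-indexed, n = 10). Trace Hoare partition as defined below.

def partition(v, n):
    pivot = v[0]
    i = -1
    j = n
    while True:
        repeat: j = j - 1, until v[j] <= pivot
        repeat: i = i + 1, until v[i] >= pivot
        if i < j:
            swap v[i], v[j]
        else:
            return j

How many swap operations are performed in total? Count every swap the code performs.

pivot=2
j stops at 8 (2), i stops at 0 (2); swap ⇒ [2, 1, 3, 3, 4, 1, 2, 1, 2, 4]
j stops at 7 (1), i stops at 2 (3); swap ⇒ [2, 1, 1, 3, 4, 1, 2, 3, 2, 4]
j stops at 6 (2), i stops at 3 (3); swap ⇒ [2, 1, 1, 2, 4, 1, 3, 3, 2, 4]
j stops at 5 (1), i stops at 4 (4); swap ⇒ [2, 1, 1, 2, 1, 4, 3, 3, 2, 4]
j stops at 4, i stops at 5; i≥j ⇒ return 4. v=[2, 1, 1, 2, 1, 4, 3, 3, 2, 4]

4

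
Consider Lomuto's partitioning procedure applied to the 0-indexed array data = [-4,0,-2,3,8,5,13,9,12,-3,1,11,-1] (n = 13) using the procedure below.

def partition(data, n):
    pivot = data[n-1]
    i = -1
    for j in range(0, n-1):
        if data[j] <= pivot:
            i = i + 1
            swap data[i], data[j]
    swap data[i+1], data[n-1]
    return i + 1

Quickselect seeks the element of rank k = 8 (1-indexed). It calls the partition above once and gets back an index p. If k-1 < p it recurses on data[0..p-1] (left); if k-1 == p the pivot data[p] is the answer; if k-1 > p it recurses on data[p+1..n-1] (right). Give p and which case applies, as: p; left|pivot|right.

pivot = data[12] = -1; i = -1
j=0: data[0]=-4 ≤ -1 → i=0, swap data[0],data[0] (no change) → [-4,0,-2,3,8,5,13,9,12,-3,1,11,-1]
j=1: data[1]=0 > -1 → no swap
j=2: data[2]=-2 ≤ -1 → i=1, swap data[1],data[2] → [-4,-2,0,3,8,5,13,9,12,-3,1,11,-1]
j=3: data[3]=3 > -1 → no swap
j=4: data[4]=8 > -1 → no swap
j=5: data[5]=5 > -1 → no swap
j=6: data[6]=13 > -1 → no swap
j=7: data[7]=9 > -1 → no swap
j=8: data[8]=12 > -1 → no swap
j=9: data[9]=-3 ≤ -1 → i=2, swap data[2],data[9] → [-4,-2,-3,3,8,5,13,9,12,0,1,11,-1]
j=10: data[10]=1 > -1 → no swap
j=11: data[11]=11 > -1 → no swap
final swap data[3],data[12] → [-4,-2,-3,-1,8,5,13,9,12,0,1,11,3]; return 3
p = 3; k-1 = 7 > 3 ⇒ right

3; right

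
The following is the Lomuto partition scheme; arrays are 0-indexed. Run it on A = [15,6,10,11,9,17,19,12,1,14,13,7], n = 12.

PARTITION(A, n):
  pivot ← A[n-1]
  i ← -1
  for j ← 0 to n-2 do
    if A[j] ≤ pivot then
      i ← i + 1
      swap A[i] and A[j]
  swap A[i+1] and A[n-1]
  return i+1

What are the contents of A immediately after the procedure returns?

pivot=7, i=-1
j=0: 15>7, skip
j=1: 6≤7, i=0, swap(0,1) ⇒ [6,15,10,11,9,17,19,12,1,14,13,7]
j=2: 10>7, skip
j=3: 11>7, skip
j=4: 9>7, skip
j=5: 17>7, skip
j=6: 19>7, skip
j=7: 12>7, skip
j=8: 1≤7, i=1, swap(1,8) ⇒ [6,1,10,11,9,17,19,12,15,14,13,7]
j=9: 14>7, skip
j=10: 13>7, skip
swap(2,11) ⇒ [6,1,7,11,9,17,19,12,15,14,13,10]; return 2

[6,1,7,11,9,17,19,12,15,14,13,10]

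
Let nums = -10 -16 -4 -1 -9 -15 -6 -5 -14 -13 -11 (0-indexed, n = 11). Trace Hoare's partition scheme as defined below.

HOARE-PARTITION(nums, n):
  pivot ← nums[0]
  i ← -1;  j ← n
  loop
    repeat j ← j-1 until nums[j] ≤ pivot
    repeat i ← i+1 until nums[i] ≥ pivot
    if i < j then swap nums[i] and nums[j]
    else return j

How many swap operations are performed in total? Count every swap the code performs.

4

pivot=-10
j stops at 10 (-11), i stops at 0 (-10); swap ⇒ -11 -16 -4 -1 -9 -15 -6 -5 -14 -13 -10
j stops at 9 (-13), i stops at 2 (-4); swap ⇒ -11 -16 -13 -1 -9 -15 -6 -5 -14 -4 -10
j stops at 8 (-14), i stops at 3 (-1); swap ⇒ -11 -16 -13 -14 -9 -15 -6 -5 -1 -4 -10
j stops at 5 (-15), i stops at 4 (-9); swap ⇒ -11 -16 -13 -14 -15 -9 -6 -5 -1 -4 -10
j stops at 4, i stops at 5; i≥j ⇒ return 4. nums=-11 -16 -13 -14 -15 -9 -6 -5 -1 -4 -10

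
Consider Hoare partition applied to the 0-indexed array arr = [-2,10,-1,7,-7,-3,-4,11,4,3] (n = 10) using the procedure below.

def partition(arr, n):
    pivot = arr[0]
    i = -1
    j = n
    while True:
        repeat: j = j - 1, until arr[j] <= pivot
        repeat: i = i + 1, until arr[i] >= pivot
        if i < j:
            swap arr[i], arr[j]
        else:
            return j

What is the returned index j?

2

pivot=-2
j stops at 6 (-4), i stops at 0 (-2); swap ⇒ [-4,10,-1,7,-7,-3,-2,11,4,3]
j stops at 5 (-3), i stops at 1 (10); swap ⇒ [-4,-3,-1,7,-7,10,-2,11,4,3]
j stops at 4 (-7), i stops at 2 (-1); swap ⇒ [-4,-3,-7,7,-1,10,-2,11,4,3]
j stops at 2, i stops at 3; i≥j ⇒ return 2. arr=[-4,-3,-7,7,-1,10,-2,11,4,3]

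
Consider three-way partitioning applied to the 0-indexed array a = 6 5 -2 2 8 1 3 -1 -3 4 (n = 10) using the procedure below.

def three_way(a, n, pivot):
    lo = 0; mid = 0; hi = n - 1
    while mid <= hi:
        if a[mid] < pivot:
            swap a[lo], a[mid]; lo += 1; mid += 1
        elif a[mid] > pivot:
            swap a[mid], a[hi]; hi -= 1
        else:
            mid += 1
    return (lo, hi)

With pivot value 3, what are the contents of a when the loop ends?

lo=0 mid=0 hi=9
6>3: swap(0,9), hi=8 ⇒ 4 5 -2 2 8 1 3 -1 -3 6
4>3: swap(0,8), hi=7 ⇒ -3 5 -2 2 8 1 3 -1 4 6
-3<3: swap(0,0), lo=1 mid=1 ⇒ -3 5 -2 2 8 1 3 -1 4 6
5>3: swap(1,7), hi=6 ⇒ -3 -1 -2 2 8 1 3 5 4 6
-1<3: swap(1,1), lo=2 mid=2 ⇒ -3 -1 -2 2 8 1 3 5 4 6
-2<3: swap(2,2), lo=3 mid=3 ⇒ -3 -1 -2 2 8 1 3 5 4 6
2<3: swap(3,3), lo=4 mid=4 ⇒ -3 -1 -2 2 8 1 3 5 4 6
8>3: swap(4,6), hi=5 ⇒ -3 -1 -2 2 3 1 8 5 4 6
3=3: mid=5
1<3: swap(4,5), lo=5 mid=6 ⇒ -3 -1 -2 2 1 3 8 5 4 6
done. lo=5 hi=5; a=-3 -1 -2 2 1 3 8 5 4 6

-3 -1 -2 2 1 3 8 5 4 6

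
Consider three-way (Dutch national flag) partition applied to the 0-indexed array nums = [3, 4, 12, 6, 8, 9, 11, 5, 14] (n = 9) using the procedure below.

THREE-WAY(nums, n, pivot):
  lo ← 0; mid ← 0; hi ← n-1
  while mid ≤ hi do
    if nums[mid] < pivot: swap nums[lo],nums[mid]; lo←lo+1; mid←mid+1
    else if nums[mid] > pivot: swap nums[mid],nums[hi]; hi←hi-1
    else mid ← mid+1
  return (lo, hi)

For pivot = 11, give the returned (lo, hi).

pivot = 11; lo=0, mid=0, hi=8
nums[mid]=3<11: swap nums[0],nums[0]; lo=1,mid=1 → [3, 4, 12, 6, 8, 9, 11, 5, 14]
nums[mid]=4<11: swap nums[1],nums[1]; lo=2,mid=2 → [3, 4, 12, 6, 8, 9, 11, 5, 14]
nums[mid]=12>11: swap nums[2],nums[8]; hi=7 → [3, 4, 14, 6, 8, 9, 11, 5, 12]
nums[mid]=14>11: swap nums[2],nums[7]; hi=6 → [3, 4, 5, 6, 8, 9, 11, 14, 12]
nums[mid]=5<11: swap nums[2],nums[2]; lo=3,mid=3 → [3, 4, 5, 6, 8, 9, 11, 14, 12]
nums[mid]=6<11: swap nums[3],nums[3]; lo=4,mid=4 → [3, 4, 5, 6, 8, 9, 11, 14, 12]
nums[mid]=8<11: swap nums[4],nums[4]; lo=5,mid=5 → [3, 4, 5, 6, 8, 9, 11, 14, 12]
nums[mid]=9<11: swap nums[5],nums[5]; lo=6,mid=6 → [3, 4, 5, 6, 8, 9, 11, 14, 12]
nums[mid]=11=11: mid=7
end: lo=6, hi=6; nums = [3, 4, 5, 6, 8, 9, 11, 14, 12]

(6, 6)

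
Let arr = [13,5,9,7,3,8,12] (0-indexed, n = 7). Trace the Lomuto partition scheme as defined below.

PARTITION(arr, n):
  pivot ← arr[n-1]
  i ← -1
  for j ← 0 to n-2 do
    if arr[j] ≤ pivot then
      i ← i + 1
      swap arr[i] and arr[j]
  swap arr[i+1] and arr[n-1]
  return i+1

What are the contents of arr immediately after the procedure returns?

pivot=12, i=-1
j=0: 13>12, skip
j=1: 5≤12, i=0, swap(0,1) ⇒ [5,13,9,7,3,8,12]
j=2: 9≤12, i=1, swap(1,2) ⇒ [5,9,13,7,3,8,12]
j=3: 7≤12, i=2, swap(2,3) ⇒ [5,9,7,13,3,8,12]
j=4: 3≤12, i=3, swap(3,4) ⇒ [5,9,7,3,13,8,12]
j=5: 8≤12, i=4, swap(4,5) ⇒ [5,9,7,3,8,13,12]
swap(5,6) ⇒ [5,9,7,3,8,12,13]; return 5

[5,9,7,3,8,12,13]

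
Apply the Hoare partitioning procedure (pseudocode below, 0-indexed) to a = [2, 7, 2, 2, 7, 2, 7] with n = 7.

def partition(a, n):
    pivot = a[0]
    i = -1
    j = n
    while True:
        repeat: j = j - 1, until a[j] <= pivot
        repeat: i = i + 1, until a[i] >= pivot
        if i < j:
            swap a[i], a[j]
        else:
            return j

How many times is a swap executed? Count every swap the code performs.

pivot=2
j stops at 5 (2), i stops at 0 (2); swap ⇒ [2, 7, 2, 2, 7, 2, 7]
j stops at 3 (2), i stops at 1 (7); swap ⇒ [2, 2, 2, 7, 7, 2, 7]
j stops at 2, i stops at 2; i≥j ⇒ return 2. a=[2, 2, 2, 7, 7, 2, 7]

2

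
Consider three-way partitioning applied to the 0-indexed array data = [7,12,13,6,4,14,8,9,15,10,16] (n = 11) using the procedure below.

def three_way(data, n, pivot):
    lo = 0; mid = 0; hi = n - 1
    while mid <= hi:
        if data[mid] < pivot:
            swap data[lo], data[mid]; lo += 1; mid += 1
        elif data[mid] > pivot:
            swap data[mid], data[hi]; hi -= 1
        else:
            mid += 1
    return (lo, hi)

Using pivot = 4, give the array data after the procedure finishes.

[4,13,6,12,14,8,9,15,10,16,7]

pivot = 4; lo=0, mid=0, hi=10
data[mid]=7>4: swap data[0],data[10]; hi=9 → [16,12,13,6,4,14,8,9,15,10,7]
data[mid]=16>4: swap data[0],data[9]; hi=8 → [10,12,13,6,4,14,8,9,15,16,7]
data[mid]=10>4: swap data[0],data[8]; hi=7 → [15,12,13,6,4,14,8,9,10,16,7]
data[mid]=15>4: swap data[0],data[7]; hi=6 → [9,12,13,6,4,14,8,15,10,16,7]
data[mid]=9>4: swap data[0],data[6]; hi=5 → [8,12,13,6,4,14,9,15,10,16,7]
data[mid]=8>4: swap data[0],data[5]; hi=4 → [14,12,13,6,4,8,9,15,10,16,7]
data[mid]=14>4: swap data[0],data[4]; hi=3 → [4,12,13,6,14,8,9,15,10,16,7]
data[mid]=4=4: mid=1
data[mid]=12>4: swap data[1],data[3]; hi=2 → [4,6,13,12,14,8,9,15,10,16,7]
data[mid]=6>4: swap data[1],data[2]; hi=1 → [4,13,6,12,14,8,9,15,10,16,7]
data[mid]=13>4: swap data[1],data[1]; hi=0 → [4,13,6,12,14,8,9,15,10,16,7]
end: lo=0, hi=0; data = [4,13,6,12,14,8,9,15,10,16,7]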